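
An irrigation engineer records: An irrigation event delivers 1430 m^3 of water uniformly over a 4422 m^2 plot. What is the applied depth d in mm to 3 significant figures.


Approach: apply depth from volume over area, d = (V/A)*1000.
d = (1430 / 4422) * 1000 = 323 mm
Therefore the applied depth d = 323 mm.


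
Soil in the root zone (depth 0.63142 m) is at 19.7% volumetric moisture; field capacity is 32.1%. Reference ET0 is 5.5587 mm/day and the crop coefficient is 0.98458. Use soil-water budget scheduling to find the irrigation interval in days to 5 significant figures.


Approach: apply soil-water budget scheduling, SMD = (FC-theta)/100*depth*1000; ETc = ET0*Kc; interval = SMD/ETc.
Step 1 — soil moisture deficit:
  SMD = (32.1 - 19.7)/100 * 0.63142 * 1000 = 78.29608 mm
Step 2 — daily crop ET (ETc = ET0*Kc):
  ETc = 5.5587 * 0.98458 = 5.472985 mm/day
Step 3 — irrigation interval (SMD/ETc):
  interval = 78.29608 / 5.472985 = 14.306 days
Therefore the irrigation interval = 14.306 days.


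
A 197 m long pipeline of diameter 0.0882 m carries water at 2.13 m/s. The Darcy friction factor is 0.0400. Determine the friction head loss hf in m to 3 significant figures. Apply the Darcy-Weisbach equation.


Approach: apply the Darcy-Weisbach equation, hf = f*(L/D)*(v^2/(2g)).
hf = 0.0400 * (197/0.0882) * (2.13^2 / (2*9.81))
hf = 20.7 m
Therefore the friction head loss hf = 20.7 m.


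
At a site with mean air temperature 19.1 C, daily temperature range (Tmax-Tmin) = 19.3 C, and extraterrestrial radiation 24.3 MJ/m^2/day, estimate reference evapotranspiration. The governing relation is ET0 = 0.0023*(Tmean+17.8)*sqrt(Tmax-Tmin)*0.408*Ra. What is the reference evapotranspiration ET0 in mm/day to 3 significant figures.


ET0 = 0.0023*(19.1+17.8)*sqrt(19.3)*0.408*24.3 = 3.70 mm/day
Therefore the reference evapotranspiration ET0 = 3.70 mm/day.


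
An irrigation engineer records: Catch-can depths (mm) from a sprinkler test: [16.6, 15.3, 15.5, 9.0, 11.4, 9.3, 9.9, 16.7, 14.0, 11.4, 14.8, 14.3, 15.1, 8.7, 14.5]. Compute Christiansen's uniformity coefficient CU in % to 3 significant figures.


Approach: apply Christiansen's uniformity coefficient, CU = (1 - mean_abs_deviation/mean)*100.
mean = 13.100 mm
mean |d_i - mean| = 2.5200 mm
CU = (1 - 2.5200/13.100)*100 = 80.8 %
Therefore Christiansen's uniformity coefficient CU = 80.8 %.


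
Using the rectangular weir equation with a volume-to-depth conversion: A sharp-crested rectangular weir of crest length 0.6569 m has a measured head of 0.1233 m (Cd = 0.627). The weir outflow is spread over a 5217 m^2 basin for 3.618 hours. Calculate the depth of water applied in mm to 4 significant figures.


Approach: apply the rectangular weir equation with a volume-to-depth conversion, Q = (2/3)*Cd*L*sqrt(2g)*H^1.5; d = Q*t/A * 1000.
Step 1 — weir discharge:
  Q = (2/3)*0.627*0.6569*sqrt(2*9.81)*0.1233^1.5 = 0.0526586 m^3/s
Step 2 — volume: V = 0.0526586 * 3.618*3600 = 685.868 m^3
Step 3 — depth: d = V/A * 1000 = 685.868/5217 * 1000 = 131.5 mm
Therefore the depth of water applied = 131.5 mm.


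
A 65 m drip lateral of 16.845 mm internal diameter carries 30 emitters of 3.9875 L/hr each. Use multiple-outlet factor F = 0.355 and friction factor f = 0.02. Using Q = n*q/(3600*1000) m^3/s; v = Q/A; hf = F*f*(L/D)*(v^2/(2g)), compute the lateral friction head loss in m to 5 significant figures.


Q = 30*3.9875/(3600*1000) = 3.322917e-05 m^3/s
A = pi*(16.845e-3/2)^2 = 2.228599e-04 m^2, so v = Q/A = 0.1491034 m/s
hf = 0.355*0.02*(65/0.016845)*(0.1491034^2/(2*9.81)) = 0.031044 m
Therefore the lateral friction head loss = 0.031044 m.


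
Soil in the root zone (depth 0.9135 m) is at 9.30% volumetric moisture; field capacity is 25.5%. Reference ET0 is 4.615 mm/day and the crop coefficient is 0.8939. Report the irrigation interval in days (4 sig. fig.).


Approach: apply soil-water budget scheduling, SMD = (FC-theta)/100*depth*1000; ETc = ET0*Kc; interval = SMD/ETc.
Step 1 — soil moisture deficit:
  SMD = (25.5 - 9.30)/100 * 0.9135 * 1000 = 147.987 mm
Step 2 — daily crop ET (ETc = ET0*Kc):
  ETc = 4.615 * 0.8939 = 4.12535 mm/day
Step 3 — irrigation interval (SMD/ETc):
  interval = 147.987 / 4.12535 = 35.87 days
Therefore the irrigation interval = 35.87 days.


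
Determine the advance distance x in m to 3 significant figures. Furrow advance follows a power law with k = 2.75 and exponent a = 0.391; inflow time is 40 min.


Approach: apply the power-law advance function, x = k*t^a.
x = 2.75 * 40^0.391 = 11.6 m
Therefore the advance distance x = 11.6 m.


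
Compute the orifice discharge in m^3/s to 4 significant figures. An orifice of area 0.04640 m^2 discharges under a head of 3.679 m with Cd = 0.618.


Approach: apply the orifice equation, Q = Cd*A*sqrt(2*g*h).
Q = 0.618 * 0.04640 * sqrt(2*9.81*3.679) = 0.2436 m^3/s
Therefore the orifice discharge = 0.2436 m^3/s.


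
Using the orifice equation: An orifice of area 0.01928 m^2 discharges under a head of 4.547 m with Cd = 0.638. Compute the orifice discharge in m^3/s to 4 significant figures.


Approach: apply the orifice equation, Q = Cd*A*sqrt(2*g*h).
Q = 0.638 * 0.01928 * sqrt(2*9.81*4.547) = 0.1162 m^3/s
Therefore the orifice discharge = 0.1162 m^3/s.


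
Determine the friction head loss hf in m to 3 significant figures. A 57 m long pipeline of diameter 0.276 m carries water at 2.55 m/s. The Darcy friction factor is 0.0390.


Approach: apply the Darcy-Weisbach equation, hf = f*(L/D)*(v^2/(2g)).
hf = 0.0390 * (57/0.276) * (2.55^2 / (2*9.81))
hf = 2.67 m
Therefore the friction head loss hf = 2.67 m.


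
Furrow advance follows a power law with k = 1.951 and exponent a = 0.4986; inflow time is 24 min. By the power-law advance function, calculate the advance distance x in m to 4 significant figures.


Approach: apply the power-law advance function, x = k*t^a.
x = 1.951 * 24^0.4986 = 9.515 m
Therefore the advance distance x = 9.515 m.


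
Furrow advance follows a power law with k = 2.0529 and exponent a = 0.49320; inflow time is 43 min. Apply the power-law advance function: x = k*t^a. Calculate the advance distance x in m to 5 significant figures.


x = 2.0529 * 43^0.49320 = 13.122 m
Therefore the advance distance x = 13.122 m.


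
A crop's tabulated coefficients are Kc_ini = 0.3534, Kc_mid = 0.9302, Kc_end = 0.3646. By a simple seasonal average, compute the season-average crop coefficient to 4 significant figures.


Approach: apply a simple seasonal average, Kc_avg = (Kc_ini + Kc_mid + Kc_end)/3.
Kc_avg = (0.3534 + 0.9302 + 0.3646)/3 = 0.5494
Therefore the season-average crop coefficient = 0.5494.


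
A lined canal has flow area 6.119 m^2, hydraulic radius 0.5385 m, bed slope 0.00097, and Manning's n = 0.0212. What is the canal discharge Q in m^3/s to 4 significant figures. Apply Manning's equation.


Approach: apply Manning's equation, Q = (1/n)*A*R^(2/3)*S^(1/2).
Q = (1/0.0212) * 6.119 * 0.5385^(2/3) * 0.00097^(1/2) = 5.950 m^3/s
Therefore the canal discharge Q = 5.950 m^3/s.


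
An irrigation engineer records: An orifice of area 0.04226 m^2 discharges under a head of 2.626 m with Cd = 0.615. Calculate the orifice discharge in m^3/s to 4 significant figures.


Approach: apply the orifice equation, Q = Cd*A*sqrt(2*g*h).
Q = 0.615 * 0.04226 * sqrt(2*9.81*2.626) = 0.1866 m^3/s
Therefore the orifice discharge = 0.1866 m^3/s.


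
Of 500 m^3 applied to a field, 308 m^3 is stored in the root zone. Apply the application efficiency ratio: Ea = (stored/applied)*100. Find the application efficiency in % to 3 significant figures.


Ea = (308/500)*100 = 61.6 %
Therefore the application efficiency = 61.6 %.


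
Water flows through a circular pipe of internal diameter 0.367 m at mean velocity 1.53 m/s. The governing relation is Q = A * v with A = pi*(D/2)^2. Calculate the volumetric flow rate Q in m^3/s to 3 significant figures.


A = pi*(0.367/2)^2 = 0.10578 m^2
Q = 0.10578 * 1.53 = 0.162 m^3/s
Therefore the volumetric flow rate Q = 0.162 m^3/s.


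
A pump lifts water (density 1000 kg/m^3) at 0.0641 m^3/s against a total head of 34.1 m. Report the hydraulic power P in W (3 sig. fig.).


Approach: apply the hydraulic power relation, P = rho*g*Q*H.
P = 1000 * 9.81 * 0.0641 * 34.1 = 21400 W
Therefore the hydraulic power P = 21400 W.


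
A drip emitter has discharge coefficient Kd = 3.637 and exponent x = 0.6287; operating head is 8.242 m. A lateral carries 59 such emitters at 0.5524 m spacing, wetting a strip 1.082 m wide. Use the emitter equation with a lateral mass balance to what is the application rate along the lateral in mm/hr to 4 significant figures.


Approach: apply the emitter equation with a lateral mass balance, q = Kd*h^x; Q = n*q; rate = Q/(n*spacing*width).
Step 1 — single emitter flow (q = Kd*h^x):
  q = 3.637 * 8.242^0.6287 = 13.6979 L/hr
Step 2 — total lateral flow: Q = 59 * 13.6979 = 808.174 L/hr
Step 3 — wetted area: A = 59 * 0.5524 * 1.082 = 35.2641 m^2
Step 4 — application rate: Q/A = 808.174/35.2641 = 22.92 mm/hr
Therefore the application rate along the lateral = 22.92 mm/hr.


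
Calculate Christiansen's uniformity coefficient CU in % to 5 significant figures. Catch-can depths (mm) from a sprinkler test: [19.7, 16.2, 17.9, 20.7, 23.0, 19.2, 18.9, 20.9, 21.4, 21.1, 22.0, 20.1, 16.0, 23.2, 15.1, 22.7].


Approach: apply Christiansen's uniformity coefficient, CU = (1 - mean_abs_deviation/mean)*100.
mean = 19.88125 mm
mean |d_i - mean| = 2.021094 mm
CU = (1 - 2.021094/19.88125)*100 = 89.834 %
Therefore Christiansen's uniformity coefficient CU = 89.834 %.


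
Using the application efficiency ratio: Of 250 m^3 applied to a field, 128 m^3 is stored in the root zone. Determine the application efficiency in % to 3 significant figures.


Approach: apply the application efficiency ratio, Ea = (stored/applied)*100.
Ea = (128/250)*100 = 51.2 %
Therefore the application efficiency = 51.2 %.


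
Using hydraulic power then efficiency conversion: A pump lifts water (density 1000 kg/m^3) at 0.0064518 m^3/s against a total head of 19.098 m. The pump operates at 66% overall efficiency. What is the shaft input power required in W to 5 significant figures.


Approach: apply hydraulic power then efficiency conversion, P = rho*g*Q*H; P_in = P/eta.
Step 1 — hydraulic power (P = rho*g*Q*H):
  P = 1000 * 9.81 * 0.0064518 * 19.098 = 1208.754 W
Step 2 — input power: P_in = P/eta = 1208.754 / 0.66 = 1831.4 W
Therefore the shaft input power required = 1831.4 W.


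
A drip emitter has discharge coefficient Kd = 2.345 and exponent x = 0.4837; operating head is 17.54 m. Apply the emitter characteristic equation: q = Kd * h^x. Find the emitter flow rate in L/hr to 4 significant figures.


q = 2.345 * 17.54^0.4837 = 9.373 L/hr
Therefore the emitter flow rate = 9.373 L/hr.


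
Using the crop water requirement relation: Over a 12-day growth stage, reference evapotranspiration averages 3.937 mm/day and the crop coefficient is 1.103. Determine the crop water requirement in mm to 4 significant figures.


Approach: apply the crop water requirement relation, CWR = ET0 * Kc * days.
CWR = 3.937 * 1.103 * 12 = 52.11 mm
Therefore the crop water requirement = 52.11 mm.


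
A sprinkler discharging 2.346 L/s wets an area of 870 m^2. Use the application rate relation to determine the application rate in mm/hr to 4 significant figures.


Approach: apply the application rate relation, rate = (Q/A)*3600.
rate = (2.346 / 870) * 3600 = 9.708 mm/hr
Therefore the application rate = 9.708 mm/hr.


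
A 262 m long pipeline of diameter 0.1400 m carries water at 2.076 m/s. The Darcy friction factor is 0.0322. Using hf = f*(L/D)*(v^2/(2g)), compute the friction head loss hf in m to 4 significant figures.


hf = 0.0322 * (262/0.1400) * (2.076^2 / (2*9.81))
hf = 13.24 m
Therefore the friction head loss hf = 13.24 m.


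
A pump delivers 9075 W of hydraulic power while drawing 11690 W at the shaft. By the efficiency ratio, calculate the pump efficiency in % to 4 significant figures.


Approach: apply the efficiency ratio, eta = (P_out/P_in)*100.
eta = (9075 / 11690) * 100 = 77.63 %
Therefore the pump efficiency = 77.63 %.


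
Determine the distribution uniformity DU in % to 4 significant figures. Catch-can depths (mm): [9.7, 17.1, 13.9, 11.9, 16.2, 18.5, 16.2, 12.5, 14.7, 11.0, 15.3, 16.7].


Approach: apply the low-quarter distribution uniformity, DU = (mean of lowest quarter of readings / overall mean)*100.
sorted lowest 3 of 12: [9.7, 11.0, 11.9] -> mean = 10.8667 mm
overall mean = 14.4750 mm
DU = (10.8667/14.4750)*100 = 75.07 %
Therefore the distribution uniformity DU = 75.07 %.


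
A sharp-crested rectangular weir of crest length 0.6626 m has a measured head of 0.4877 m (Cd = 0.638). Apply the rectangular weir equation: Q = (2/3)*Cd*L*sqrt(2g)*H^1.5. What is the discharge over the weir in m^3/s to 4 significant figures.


Q = (2/3)*0.638*0.6626*sqrt(2*9.81)*0.4877^1.5 = 0.4252 m^3/s
Therefore the discharge over the weir = 0.4252 m^3/s.


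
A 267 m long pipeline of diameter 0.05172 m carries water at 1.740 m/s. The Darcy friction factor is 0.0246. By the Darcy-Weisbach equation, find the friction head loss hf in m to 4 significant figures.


Approach: apply the Darcy-Weisbach equation, hf = f*(L/D)*(v^2/(2g)).
hf = 0.0246 * (267/0.05172) * (1.740^2 / (2*9.81))
hf = 19.60 m
Therefore the friction head loss hf = 19.60 m.


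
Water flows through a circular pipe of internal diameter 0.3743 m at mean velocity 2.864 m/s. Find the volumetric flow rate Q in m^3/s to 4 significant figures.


Approach: apply the continuity equation for pipe flow, Q = A * v with A = pi*(D/2)^2.
A = pi*(0.3743/2)^2 = 0.110035 m^2
Q = 0.110035 * 2.864 = 0.3151 m^3/s
Therefore the volumetric flow rate Q = 0.3151 m^3/s.


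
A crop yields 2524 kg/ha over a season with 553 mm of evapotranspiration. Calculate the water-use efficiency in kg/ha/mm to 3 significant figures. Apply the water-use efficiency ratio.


Approach: apply the water-use efficiency ratio, WUE = yield/ET.
WUE = 2524 / 553 = 4.56 kg/ha/mm
Therefore the water-use efficiency = 4.56 kg/ha/mm.


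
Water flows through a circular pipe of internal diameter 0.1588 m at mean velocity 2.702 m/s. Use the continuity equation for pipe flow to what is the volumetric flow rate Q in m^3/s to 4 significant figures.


Approach: apply the continuity equation for pipe flow, Q = A * v with A = pi*(D/2)^2.
A = pi*(0.1588/2)^2 = 0.0198057 m^2
Q = 0.0198057 * 2.702 = 0.05352 m^3/s
Therefore the volumetric flow rate Q = 0.05352 m^3/s.


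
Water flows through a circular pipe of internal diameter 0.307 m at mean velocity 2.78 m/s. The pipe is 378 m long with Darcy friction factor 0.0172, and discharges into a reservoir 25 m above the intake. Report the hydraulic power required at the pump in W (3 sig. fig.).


Approach: apply continuity + Darcy-Weisbach + hydraulic power, Q = A*v; hf = f*(L/D)*(v^2/(2g)); H = static + hf; P = rho*g*Q*H.
Step 1 — flow rate (continuity, Q = A*v):
  A = pi*(0.307/2)^2 = 0.074023 m^2
  Q = 0.074023 * 2.78 = 0.20578 m^3/s
Step 2 — friction head loss (Darcy-Weisbach):
  hf = 0.0172 * (378/0.307) * (2.78^2 / (2*9.81))
  hf = 8.3420 m
Step 3 — total head: H = 25 + 8.3420 = 33.342 m
Step 4 — hydraulic power (P = rho*g*Q*H):
  P = 1000 * 9.81 * 0.20578 * 33.342 = 67300 W
Therefore the hydraulic power required at the pump = 67300 W.


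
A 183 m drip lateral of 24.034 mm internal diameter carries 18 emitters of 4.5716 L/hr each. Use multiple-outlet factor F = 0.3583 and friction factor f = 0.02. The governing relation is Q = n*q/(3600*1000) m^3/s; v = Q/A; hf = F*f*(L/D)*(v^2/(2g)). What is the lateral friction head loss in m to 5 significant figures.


Q = 18*4.5716/(3600*1000) = 2.285800e-05 m^3/s
A = pi*(24.034e-3/2)^2 = 4.536720e-04 m^2, so v = Q/A = 0.05038442 m/s
hf = 0.3583*0.02*(183/0.024034)*(0.05038442^2/(2*9.81)) = 0.0070598 m
Therefore the lateral friction head loss = 0.0070598 m.


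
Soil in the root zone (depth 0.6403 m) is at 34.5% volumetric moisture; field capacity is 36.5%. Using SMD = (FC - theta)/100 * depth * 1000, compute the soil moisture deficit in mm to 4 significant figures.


SMD = (36.5 - 34.5)/100 * 0.6403 * 1000 = 12.81 mm
Therefore the soil moisture deficit = 12.81 mm.


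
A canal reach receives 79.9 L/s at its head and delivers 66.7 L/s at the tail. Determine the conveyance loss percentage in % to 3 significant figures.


Approach: apply the conveyance loss ratio, loss% = ((Q_head - Q_tail)/Q_head)*100.
loss = ((79.9 - 66.7)/79.9)*100 = 16.5 %
Therefore the conveyance loss percentage = 16.5 %.


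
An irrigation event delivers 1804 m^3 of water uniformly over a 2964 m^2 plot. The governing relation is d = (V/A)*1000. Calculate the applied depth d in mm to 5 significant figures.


d = (1804 / 2964) * 1000 = 608.64 mm
Therefore the applied depth d = 608.64 mm.


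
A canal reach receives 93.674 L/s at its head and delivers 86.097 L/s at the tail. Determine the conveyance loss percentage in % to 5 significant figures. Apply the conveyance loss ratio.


Approach: apply the conveyance loss ratio, loss% = ((Q_head - Q_tail)/Q_head)*100.
loss = ((93.674 - 86.097)/93.674)*100 = 8.0887 %
Therefore the conveyance loss percentage = 8.0887 %.


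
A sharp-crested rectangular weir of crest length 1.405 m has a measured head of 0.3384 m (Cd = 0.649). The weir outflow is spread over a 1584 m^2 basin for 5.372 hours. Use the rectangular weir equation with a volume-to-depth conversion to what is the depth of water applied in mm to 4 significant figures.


Approach: apply the rectangular weir equation with a volume-to-depth conversion, Q = (2/3)*Cd*L*sqrt(2g)*H^1.5; d = Q*t/A * 1000.
Step 1 — weir discharge:
  Q = (2/3)*0.649*1.405*sqrt(2*9.81)*0.3384^1.5 = 0.530060 m^3/s
Step 2 — volume: V = 0.530060 * 5.372*3600 = 10250.9 m^3
Step 3 — depth: d = V/A * 1000 = 10250.9/1584 * 1000 = 6472 mm
Therefore the depth of water applied = 6472 mm.


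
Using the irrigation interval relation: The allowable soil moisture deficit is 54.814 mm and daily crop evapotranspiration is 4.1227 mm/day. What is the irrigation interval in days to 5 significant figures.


Approach: apply the irrigation interval relation, interval = SMD / ETc.
interval = 54.814 / 4.1227 = 13.296 days
Therefore the irrigation interval = 13.296 days.


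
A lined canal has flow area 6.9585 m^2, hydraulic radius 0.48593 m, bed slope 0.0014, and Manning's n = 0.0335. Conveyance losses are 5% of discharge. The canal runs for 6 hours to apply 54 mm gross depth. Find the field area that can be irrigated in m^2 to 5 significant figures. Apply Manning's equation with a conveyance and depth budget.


Approach: apply Manning's equation with a conveyance and depth budget, Q = (1/n)*A*R^(2/3)*S^(1/2); Q_field = Q*(1-loss); Area = Q_field*t/(d/1000).
Step 1 — canal discharge (Manning's equation):
  Q = (1/0.0335) * 6.9585 * 0.48593^(2/3) * 0.0014^(1/2) = 4.803790 m^3/s
Step 2 — delivered flow: Q_field = 4.803790*(1 - 5/100) = 4.563600 m^3/s
Step 3 — volume delivered: V = 4.563600 * 6*3600 = 98573.76 m^3
Step 4 — area served: A = V / (depth/1000) = 98573.76 / 0.054 = 1825400 m^2
Therefore the field area that can be irrigated = 1825400 m^2.


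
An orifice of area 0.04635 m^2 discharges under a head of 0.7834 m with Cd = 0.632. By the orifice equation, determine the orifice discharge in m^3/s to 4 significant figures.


Approach: apply the orifice equation, Q = Cd*A*sqrt(2*g*h).
Q = 0.632 * 0.04635 * sqrt(2*9.81*0.7834) = 0.1148 m^3/s
Therefore the orifice discharge = 0.1148 m^3/s.


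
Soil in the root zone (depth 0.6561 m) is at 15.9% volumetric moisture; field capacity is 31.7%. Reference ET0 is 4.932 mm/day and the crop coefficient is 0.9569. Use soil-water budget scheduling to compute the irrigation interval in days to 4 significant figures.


Approach: apply soil-water budget scheduling, SMD = (FC-theta)/100*depth*1000; ETc = ET0*Kc; interval = SMD/ETc.
Step 1 — soil moisture deficit:
  SMD = (31.7 - 15.9)/100 * 0.6561 * 1000 = 103.664 mm
Step 2 — daily crop ET (ETc = ET0*Kc):
  ETc = 4.932 * 0.9569 = 4.71943 mm/day
Step 3 — irrigation interval (SMD/ETc):
  interval = 103.664 / 4.71943 = 21.97 days
Therefore the irrigation interval = 21.97 days.


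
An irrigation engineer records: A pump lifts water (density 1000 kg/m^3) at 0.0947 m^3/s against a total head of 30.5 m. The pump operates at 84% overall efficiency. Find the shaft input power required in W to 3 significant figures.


Approach: apply hydraulic power then efficiency conversion, P = rho*g*Q*H; P_in = P/eta.
Step 1 — hydraulic power (P = rho*g*Q*H):
  P = 1000 * 9.81 * 0.0947 * 30.5 = 28335 W
Step 2 — input power: P_in = P/eta = 28335 / 0.84 = 33700 W
Therefore the shaft input power required = 33700 W.


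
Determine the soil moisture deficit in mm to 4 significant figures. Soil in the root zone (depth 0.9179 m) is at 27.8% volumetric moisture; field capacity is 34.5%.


Approach: apply the soil moisture deficit relation, SMD = (FC - theta)/100 * depth * 1000.
SMD = (34.5 - 27.8)/100 * 0.9179 * 1000 = 61.50 mm
Therefore the soil moisture deficit = 61.50 mm.


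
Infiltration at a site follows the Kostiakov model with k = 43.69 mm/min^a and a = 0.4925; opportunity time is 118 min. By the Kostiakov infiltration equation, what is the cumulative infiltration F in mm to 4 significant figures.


Approach: apply the Kostiakov infiltration equation, F = k*t^a.
F = 43.69 * 118^0.4925 = 457.9 mm
Therefore the cumulative infiltration F = 457.9 mm.


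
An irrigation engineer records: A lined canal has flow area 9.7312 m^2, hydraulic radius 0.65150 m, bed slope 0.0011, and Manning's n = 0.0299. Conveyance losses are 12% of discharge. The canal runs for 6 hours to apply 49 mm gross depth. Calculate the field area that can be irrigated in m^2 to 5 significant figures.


Approach: apply Manning's equation with a conveyance and depth budget, Q = (1/n)*A*R^(2/3)*S^(1/2); Q_field = Q*(1-loss); Area = Q_field*t/(d/1000).
Step 1 — canal discharge (Manning's equation):
  Q = (1/0.0299) * 9.7312 * 0.65150^(2/3) * 0.0011^(1/2) = 8.112122 m^3/s
Step 2 — delivered flow: Q_field = 8.112122*(1 - 12/100) = 7.138668 m^3/s
Step 3 — volume delivered: V = 7.138668 * 6*3600 = 154195.2 m^3
Step 4 — area served: A = V / (depth/1000) = 154195.2 / 0.049 = 3146800 m^2
Therefore the field area that can be irrigated = 3146800 m^2.


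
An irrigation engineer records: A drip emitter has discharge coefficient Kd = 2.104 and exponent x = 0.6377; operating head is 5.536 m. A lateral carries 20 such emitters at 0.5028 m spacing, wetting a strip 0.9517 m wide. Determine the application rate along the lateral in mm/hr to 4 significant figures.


Approach: apply the emitter equation with a lateral mass balance, q = Kd*h^x; Q = n*q; rate = Q/(n*spacing*width).
Step 1 — single emitter flow (q = Kd*h^x):
  q = 2.104 * 5.536^0.6377 = 6.26588 L/hr
Step 2 — total lateral flow: Q = 20 * 6.26588 = 125.318 L/hr
Step 3 — wetted area: A = 20 * 0.5028 * 0.9517 = 9.57030 m^2
Step 4 — application rate: Q/A = 125.318/9.57030 = 13.09 mm/hr
Therefore the application rate along the lateral = 13.09 mm/hr.


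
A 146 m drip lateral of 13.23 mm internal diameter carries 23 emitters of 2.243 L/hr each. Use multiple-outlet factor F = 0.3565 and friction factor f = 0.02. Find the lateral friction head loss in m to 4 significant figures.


Approach: apply Darcy-Weisbach with the multiple-outlet F-factor, Q = n*q/(3600*1000) m^3/s; v = Q/A; hf = F*f*(L/D)*(v^2/(2g)).
Q = 23*2.243/(3600*1000) = 1.43303e-05 m^3/s
A = pi*(13.23e-3/2)^2 = 1.37471e-04 m^2, so v = Q/A = 0.104243 m/s
hf = 0.3565*0.02*(146/0.01323)*(0.104243^2/(2*9.81)) = 0.04358 m
Therefore the lateral friction head loss = 0.04358 m.


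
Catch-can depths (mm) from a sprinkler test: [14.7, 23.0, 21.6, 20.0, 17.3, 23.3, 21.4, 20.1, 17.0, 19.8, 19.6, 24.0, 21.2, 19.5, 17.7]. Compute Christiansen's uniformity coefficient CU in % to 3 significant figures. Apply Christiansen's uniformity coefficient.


Approach: apply Christiansen's uniformity coefficient, CU = (1 - mean_abs_deviation/mean)*100.
mean = 20.013 mm
mean |d_i - mean| = 1.9342 mm
CU = (1 - 1.9342/20.013)*100 = 90.3 %
Therefore Christiansen's uniformity coefficient CU = 90.3 %.


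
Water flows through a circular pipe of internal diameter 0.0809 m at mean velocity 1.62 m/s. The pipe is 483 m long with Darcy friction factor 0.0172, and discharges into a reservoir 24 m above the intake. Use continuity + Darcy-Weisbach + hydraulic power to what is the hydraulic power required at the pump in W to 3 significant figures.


Approach: apply continuity + Darcy-Weisbach + hydraulic power, Q = A*v; hf = f*(L/D)*(v^2/(2g)); H = static + hf; P = rho*g*Q*H.
Step 1 — flow rate (continuity, Q = A*v):
  A = pi*(0.0809/2)^2 = 0.0051403 m^2
  Q = 0.0051403 * 1.62 = 0.0083273 m^3/s
Step 2 — friction head loss (Darcy-Weisbach):
  hf = 0.0172 * (483/0.0809) * (1.62^2 / (2*9.81))
  hf = 13.736 m
Step 3 — total head: H = 24 + 13.736 = 37.736 m
Step 4 — hydraulic power (P = rho*g*Q*H):
  P = 1000 * 9.81 * 0.0083273 * 37.736 = 3080 W
Therefore the hydraulic power required at the pump = 3080 W.


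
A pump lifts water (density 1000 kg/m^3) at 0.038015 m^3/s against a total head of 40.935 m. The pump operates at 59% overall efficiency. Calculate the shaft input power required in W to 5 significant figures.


Approach: apply hydraulic power then efficiency conversion, P = rho*g*Q*H; P_in = P/eta.
Step 1 — hydraulic power (P = rho*g*Q*H):
  P = 1000 * 9.81 * 0.038015 * 40.935 = 15265.77 W
Step 2 — input power: P_in = P/eta = 15265.77 / 0.59 = 25874 W
Therefore the shaft input power required = 25874 W.


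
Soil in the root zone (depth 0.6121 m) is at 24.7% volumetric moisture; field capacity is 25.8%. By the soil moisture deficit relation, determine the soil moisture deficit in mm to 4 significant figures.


Approach: apply the soil moisture deficit relation, SMD = (FC - theta)/100 * depth * 1000.
SMD = (25.8 - 24.7)/100 * 0.6121 * 1000 = 6.733 mm
Therefore the soil moisture deficit = 6.733 mm.


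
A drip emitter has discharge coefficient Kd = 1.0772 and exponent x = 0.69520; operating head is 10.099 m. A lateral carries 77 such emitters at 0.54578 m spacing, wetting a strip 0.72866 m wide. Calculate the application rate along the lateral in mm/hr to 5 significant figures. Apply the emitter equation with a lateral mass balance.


Approach: apply the emitter equation with a lateral mass balance, q = Kd*h^x; Q = n*q; rate = Q/(n*spacing*width).
Step 1 — single emitter flow (q = Kd*h^x):
  q = 1.0772 * 10.099^0.69520 = 5.376141 L/hr
Step 2 — total lateral flow: Q = 77 * 5.376141 = 413.9629 L/hr
Step 3 — wetted area: A = 77 * 0.54578 * 0.72866 = 30.62198 m^2
Step 4 — application rate: Q/A = 413.9629/30.62198 = 13.518 mm/hr
Therefore the application rate along the lateral = 13.518 mm/hr.


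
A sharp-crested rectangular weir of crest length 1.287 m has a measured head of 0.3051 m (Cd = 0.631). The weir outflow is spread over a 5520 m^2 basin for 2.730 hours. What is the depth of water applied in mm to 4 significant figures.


Approach: apply the rectangular weir equation with a volume-to-depth conversion, Q = (2/3)*Cd*L*sqrt(2g)*H^1.5; d = Q*t/A * 1000.
Step 1 — weir discharge:
  Q = (2/3)*0.631*1.287*sqrt(2*9.81)*0.3051^1.5 = 0.404138 m^3/s
Step 2 — volume: V = 0.404138 * 2.730*3600 = 3971.87 m^3
Step 3 — depth: d = V/A * 1000 = 3971.87/5520 * 1000 = 719.5 mm
Therefore the depth of water applied = 719.5 mm.


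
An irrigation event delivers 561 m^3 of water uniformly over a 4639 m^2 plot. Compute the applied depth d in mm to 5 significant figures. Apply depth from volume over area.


Approach: apply depth from volume over area, d = (V/A)*1000.
d = (561 / 4639) * 1000 = 120.93 mm
Therefore the applied depth d = 120.93 mm.


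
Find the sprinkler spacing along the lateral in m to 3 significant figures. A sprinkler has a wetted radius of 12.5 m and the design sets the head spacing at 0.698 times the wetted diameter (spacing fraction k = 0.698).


Approach: apply the sprinkler spacing rule (spacing as a fraction of wetted diameter), S = k*(2*R).
S = 0.698 * (2 * 12.5) = 17.4 m
Therefore the sprinkler spacing along the lateral = 17.4 m.


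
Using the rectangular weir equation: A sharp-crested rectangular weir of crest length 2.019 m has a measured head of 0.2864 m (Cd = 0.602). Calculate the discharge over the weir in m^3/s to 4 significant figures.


Approach: apply the rectangular weir equation, Q = (2/3)*Cd*L*sqrt(2g)*H^1.5.
Q = (2/3)*0.602*2.019*sqrt(2*9.81)*0.2864^1.5 = 0.5501 m^3/s
Therefore the discharge over the weir = 0.5501 m^3/s.


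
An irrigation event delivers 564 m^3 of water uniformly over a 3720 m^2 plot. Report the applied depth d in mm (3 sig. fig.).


Approach: apply depth from volume over area, d = (V/A)*1000.
d = (564 / 3720) * 1000 = 152 mm
Therefore the applied depth d = 152 mm.


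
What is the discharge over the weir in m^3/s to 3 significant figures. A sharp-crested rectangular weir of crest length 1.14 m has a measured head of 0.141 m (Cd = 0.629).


Approach: apply the rectangular weir equation, Q = (2/3)*Cd*L*sqrt(2g)*H^1.5.
Q = (2/3)*0.629*1.14*sqrt(2*9.81)*0.141^1.5 = 0.112 m^3/s
Therefore the discharge over the weir = 0.112 m^3/s.


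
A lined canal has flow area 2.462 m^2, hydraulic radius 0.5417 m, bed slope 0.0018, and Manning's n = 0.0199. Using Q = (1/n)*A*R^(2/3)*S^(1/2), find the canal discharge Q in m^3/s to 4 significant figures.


Q = (1/0.0199) * 2.462 * 0.5417^(2/3) * 0.0018^(1/2) = 3.488 m^3/s
Therefore the canal discharge Q = 3.488 m^3/s.


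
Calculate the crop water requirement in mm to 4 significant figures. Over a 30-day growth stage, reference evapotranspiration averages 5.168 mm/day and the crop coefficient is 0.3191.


Approach: apply the crop water requirement relation, CWR = ET0 * Kc * days.
CWR = 5.168 * 0.3191 * 30 = 49.47 mm
Therefore the crop water requirement = 49.47 mm.


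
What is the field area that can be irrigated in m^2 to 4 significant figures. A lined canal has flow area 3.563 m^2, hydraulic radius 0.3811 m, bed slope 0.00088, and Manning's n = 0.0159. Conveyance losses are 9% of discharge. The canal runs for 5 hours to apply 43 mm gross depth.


Approach: apply Manning's equation with a conveyance and depth budget, Q = (1/n)*A*R^(2/3)*S^(1/2); Q_field = Q*(1-loss); Area = Q_field*t/(d/1000).
Step 1 — canal discharge (Manning's equation):
  Q = (1/0.0159) * 3.563 * 0.3811^(2/3) * 0.00088^(1/2) = 3.49424 m^3/s
Step 2 — delivered flow: Q_field = 3.49424*(1 - 9/100) = 3.17976 m^3/s
Step 3 — volume delivered: V = 3.17976 * 5*3600 = 57235.6 m^3
Step 4 — area served: A = V / (depth/1000) = 57235.6 / 0.043 = 1331000 m^2
Therefore the field area that can be irrigated = 1331000 m^2.


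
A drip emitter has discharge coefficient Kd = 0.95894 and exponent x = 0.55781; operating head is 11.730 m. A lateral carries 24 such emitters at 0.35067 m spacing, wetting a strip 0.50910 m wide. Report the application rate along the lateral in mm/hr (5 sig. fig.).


Approach: apply the emitter equation with a lateral mass balance, q = Kd*h^x; Q = n*q; rate = Q/(n*spacing*width).
Step 1 — single emitter flow (q = Kd*h^x):
  q = 0.95894 * 11.730^0.55781 = 3.786662 L/hr
Step 2 — total lateral flow: Q = 24 * 3.786662 = 90.87989 L/hr
Step 3 — wetted area: A = 24 * 0.35067 * 0.50910 = 4.284626 m^2
Step 4 — application rate: Q/A = 90.87989/4.284626 = 21.211 mm/hr
Therefore the application rate along the lateral = 21.211 mm/hr.


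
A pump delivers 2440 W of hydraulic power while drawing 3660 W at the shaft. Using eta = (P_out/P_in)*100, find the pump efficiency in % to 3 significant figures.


eta = (2440 / 3660) * 100 = 66.7 %
Therefore the pump efficiency = 66.7 %.


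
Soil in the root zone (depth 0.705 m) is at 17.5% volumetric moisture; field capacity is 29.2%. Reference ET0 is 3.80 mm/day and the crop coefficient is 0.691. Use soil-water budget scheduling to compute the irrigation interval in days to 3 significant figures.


Approach: apply soil-water budget scheduling, SMD = (FC-theta)/100*depth*1000; ETc = ET0*Kc; interval = SMD/ETc.
Step 1 — soil moisture deficit:
  SMD = (29.2 - 17.5)/100 * 0.705 * 1000 = 82.485 mm
Step 2 — daily crop ET (ETc = ET0*Kc):
  ETc = 3.80 * 0.691 = 2.6258 mm/day
Step 3 — irrigation interval (SMD/ETc):
  interval = 82.485 / 2.6258 = 31.4 days
Therefore the irrigation interval = 31.4 days.


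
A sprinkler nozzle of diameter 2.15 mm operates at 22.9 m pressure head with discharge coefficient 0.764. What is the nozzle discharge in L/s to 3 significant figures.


Approach: apply the orifice equation, Q = Cd*A*sqrt(2*g*h), A = pi*(d/2)^2.
A = pi*(2.15e-3/2)^2 = 3.6305e-06 m^2
Q = 0.764 * 3.6305e-06 * sqrt(2*9.81*22.9) * 1000 = 0.0588 L/s
Therefore the nozzle discharge = 0.0588 L/s.


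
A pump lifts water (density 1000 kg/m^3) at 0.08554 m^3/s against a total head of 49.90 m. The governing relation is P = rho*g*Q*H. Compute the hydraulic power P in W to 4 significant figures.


P = 1000 * 9.81 * 0.08554 * 49.90 = 41870 W
Therefore the hydraulic power P = 41870 W.


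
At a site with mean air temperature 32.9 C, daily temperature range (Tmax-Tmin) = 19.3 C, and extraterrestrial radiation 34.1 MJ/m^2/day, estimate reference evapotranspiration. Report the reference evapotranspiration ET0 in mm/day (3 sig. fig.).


Approach: apply the Hargreaves-Samani method, ET0 = 0.0023*(Tmean+17.8)*sqrt(Tmax-Tmin)*0.408*Ra.
ET0 = 0.0023*(32.9+17.8)*sqrt(19.3)*0.408*34.1 = 7.13 mm/day
Therefore the reference evapotranspiration ET0 = 7.13 mm/day.


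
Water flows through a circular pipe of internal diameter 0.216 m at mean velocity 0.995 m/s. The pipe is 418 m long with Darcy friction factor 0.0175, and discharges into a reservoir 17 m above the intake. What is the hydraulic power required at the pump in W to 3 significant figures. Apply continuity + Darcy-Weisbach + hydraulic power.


Approach: apply continuity + Darcy-Weisbach + hydraulic power, Q = A*v; hf = f*(L/D)*(v^2/(2g)); H = static + hf; P = rho*g*Q*H.
Step 1 — flow rate (continuity, Q = A*v):
  A = pi*(0.216/2)^2 = 0.036644 m^2
  Q = 0.036644 * 0.995 = 0.036460 m^3/s
Step 2 — friction head loss (Darcy-Weisbach):
  hf = 0.0175 * (418/0.216) * (0.995^2 / (2*9.81))
  hf = 1.7089 m
Step 3 — total head: H = 17 + 1.7089 = 18.709 m
Step 4 — hydraulic power (P = rho*g*Q*H):
  P = 1000 * 9.81 * 0.036460 * 18.709 = 6690 W
Therefore the hydraulic power required at the pump = 6690 W.


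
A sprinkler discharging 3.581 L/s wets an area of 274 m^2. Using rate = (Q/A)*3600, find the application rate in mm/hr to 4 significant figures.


rate = (3.581 / 274) * 3600 = 47.05 mm/hr
Therefore the application rate = 47.05 mm/hr.


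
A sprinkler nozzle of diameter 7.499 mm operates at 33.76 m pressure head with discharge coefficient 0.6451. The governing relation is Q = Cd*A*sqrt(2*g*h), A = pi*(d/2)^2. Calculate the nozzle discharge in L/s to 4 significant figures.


A = pi*(7.499e-3/2)^2 = 4.41669e-05 m^2
Q = 0.6451 * 4.41669e-05 * sqrt(2*9.81*33.76) * 1000 = 0.7333 L/s
Therefore the nozzle discharge = 0.7333 L/s.


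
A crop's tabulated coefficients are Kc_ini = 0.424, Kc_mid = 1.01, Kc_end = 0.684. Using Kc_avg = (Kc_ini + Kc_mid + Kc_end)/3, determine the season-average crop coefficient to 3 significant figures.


Kc_avg = (0.424 + 1.01 + 0.684)/3 = 0.706
Therefore the season-average crop coefficient = 0.706.


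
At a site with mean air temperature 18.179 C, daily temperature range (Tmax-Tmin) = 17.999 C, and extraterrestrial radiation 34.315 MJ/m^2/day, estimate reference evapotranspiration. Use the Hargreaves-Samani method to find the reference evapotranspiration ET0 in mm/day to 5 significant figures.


Approach: apply the Hargreaves-Samani method, ET0 = 0.0023*(Tmean+17.8)*sqrt(Tmax-Tmin)*0.408*Ra.
ET0 = 0.0023*(18.179+17.8)*sqrt(17.999)*0.408*34.315 = 4.9152 mm/day
Therefore the reference evapotranspiration ET0 = 4.9152 mm/day.


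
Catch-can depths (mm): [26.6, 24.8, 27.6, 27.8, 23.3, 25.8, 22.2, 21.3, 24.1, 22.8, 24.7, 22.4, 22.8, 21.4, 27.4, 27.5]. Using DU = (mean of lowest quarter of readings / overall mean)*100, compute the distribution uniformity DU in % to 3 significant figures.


sorted lowest 4 of 16: [21.3, 21.4, 22.2, 22.4] -> mean = 21.825 mm
overall mean = 24.531 mm
DU = (21.825/24.531)*100 = 89.0 %
Therefore the distribution uniformity DU = 89.0 %.


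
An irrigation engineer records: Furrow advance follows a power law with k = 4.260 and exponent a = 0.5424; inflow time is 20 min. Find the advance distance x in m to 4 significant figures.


Approach: apply the power-law advance function, x = k*t^a.
x = 4.260 * 20^0.5424 = 21.63 m
Therefore the advance distance x = 21.63 m.


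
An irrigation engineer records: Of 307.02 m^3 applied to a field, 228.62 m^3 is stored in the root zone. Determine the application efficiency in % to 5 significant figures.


Approach: apply the application efficiency ratio, Ea = (stored/applied)*100.
Ea = (228.62/307.02)*100 = 74.464 %
Therefore the application efficiency = 74.464 %.


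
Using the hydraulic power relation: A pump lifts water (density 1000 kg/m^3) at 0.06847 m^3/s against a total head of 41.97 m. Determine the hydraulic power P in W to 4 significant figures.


Approach: apply the hydraulic power relation, P = rho*g*Q*H.
P = 1000 * 9.81 * 0.06847 * 41.97 = 28190 W
Therefore the hydraulic power P = 28190 W.


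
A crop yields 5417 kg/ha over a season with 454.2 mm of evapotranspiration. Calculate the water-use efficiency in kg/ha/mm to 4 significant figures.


Approach: apply the water-use efficiency ratio, WUE = yield/ET.
WUE = 5417 / 454.2 = 11.93 kg/ha/mm
Therefore the water-use efficiency = 11.93 kg/ha/mm.


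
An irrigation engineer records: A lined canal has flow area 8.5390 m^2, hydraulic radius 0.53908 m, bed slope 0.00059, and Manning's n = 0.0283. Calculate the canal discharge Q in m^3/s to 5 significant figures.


Approach: apply Manning's equation, Q = (1/n)*A*R^(2/3)*S^(1/2).
Q = (1/0.0283) * 8.5390 * 0.53908^(2/3) * 0.00059^(1/2) = 4.8545 m^3/s
Therefore the canal discharge Q = 4.8545 m^3/s.


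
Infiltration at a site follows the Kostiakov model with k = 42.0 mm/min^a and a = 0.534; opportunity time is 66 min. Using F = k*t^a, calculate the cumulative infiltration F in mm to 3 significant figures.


F = 42.0 * 66^0.534 = 393 mm
Therefore the cumulative infiltration F = 393 mm.


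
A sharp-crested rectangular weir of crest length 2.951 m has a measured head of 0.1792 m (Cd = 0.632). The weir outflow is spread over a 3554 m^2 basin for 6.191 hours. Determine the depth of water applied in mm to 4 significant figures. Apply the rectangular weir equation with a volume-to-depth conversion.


Approach: apply the rectangular weir equation with a volume-to-depth conversion, Q = (2/3)*Cd*L*sqrt(2g)*H^1.5; d = Q*t/A * 1000.
Step 1 — weir discharge:
  Q = (2/3)*0.632*2.951*sqrt(2*9.81)*0.1792^1.5 = 0.417784 m^3/s
Step 2 — volume: V = 0.417784 * 6.191*3600 = 9311.40 m^3
Step 3 — depth: d = V/A * 1000 = 9311.40/3554 * 1000 = 2620 mm
Therefore the depth of water applied = 2620 mm.


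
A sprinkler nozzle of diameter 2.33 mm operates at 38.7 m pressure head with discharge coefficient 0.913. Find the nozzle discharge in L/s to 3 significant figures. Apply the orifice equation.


Approach: apply the orifice equation, Q = Cd*A*sqrt(2*g*h), A = pi*(d/2)^2.
A = pi*(2.33e-3/2)^2 = 4.2638e-06 m^2
Q = 0.913 * 4.2638e-06 * sqrt(2*9.81*38.7) * 1000 = 0.107 L/s
Therefore the nozzle discharge = 0.107 L/s.


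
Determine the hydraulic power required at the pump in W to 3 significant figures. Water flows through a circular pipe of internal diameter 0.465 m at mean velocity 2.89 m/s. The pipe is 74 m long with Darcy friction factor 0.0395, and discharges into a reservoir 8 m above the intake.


Approach: apply continuity + Darcy-Weisbach + hydraulic power, Q = A*v; hf = f*(L/D)*(v^2/(2g)); H = static + hf; P = rho*g*Q*H.
Step 1 — flow rate (continuity, Q = A*v):
  A = pi*(0.465/2)^2 = 0.16982 m^2
  Q = 0.16982 * 2.89 = 0.49079 m^3/s
Step 2 — friction head loss (Darcy-Weisbach):
  hf = 0.0395 * (74/0.465) * (2.89^2 / (2*9.81))
  hf = 2.6759 m
Step 3 — total head: H = 8 + 2.6759 = 10.676 m
Step 4 — hydraulic power (P = rho*g*Q*H):
  P = 1000 * 9.81 * 0.49079 * 10.676 = 51400 W
Therefore the hydraulic power required at the pump = 51400 W.
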